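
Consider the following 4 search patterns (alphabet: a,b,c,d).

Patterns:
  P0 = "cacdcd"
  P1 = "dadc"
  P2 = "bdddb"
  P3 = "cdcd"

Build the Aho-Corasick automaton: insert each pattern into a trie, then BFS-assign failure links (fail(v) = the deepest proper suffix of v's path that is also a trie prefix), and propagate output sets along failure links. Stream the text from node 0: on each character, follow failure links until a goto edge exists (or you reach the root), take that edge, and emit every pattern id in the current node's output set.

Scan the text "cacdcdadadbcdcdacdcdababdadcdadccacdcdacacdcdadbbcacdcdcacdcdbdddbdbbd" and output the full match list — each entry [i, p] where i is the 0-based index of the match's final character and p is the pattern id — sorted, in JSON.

Build automaton:
Trie (insert patterns):
  n0 'ε': b→11 c→1 d→7
  n1 'c': a→2 d→16
  n2 'ca': c→3
  n3 'cac': d→4
  n4 'cacd': c→5
  n5 'cacdc': d→6
  n6 'cacdcd': ·  ←P0
  n7 'd': a→8
  n8 'da': d→9
  n9 'dad': c→10
  n10 'dadc': ·  ←P1
  n11 'b': d→12
  n12 'bd': d→13
  n13 'bdd': d→14
  n14 'bddd': b→15
  n15 'bdddb': ·  ←P2
  n16 'cd': c→17
  n17 'cdc': d→18
  n18 'cdcd': ·  ←P3

Failure links (BFS by depth):
  fail(1) 'c': from fail(0)=0 chase 'c': 0 ⇒ 0;  out=∅∪out(0)=∅
  fail(7) 'd': from fail(0)=0 chase 'd': 0 ⇒ 0;  out=∅∪out(0)=∅
  fail(11) 'b': from fail(0)=0 chase 'b': 0 ⇒ 0;  out=∅∪out(0)=∅
  fail(2) 'ca': from fail(1)=0 chase 'a': 0 ⇒ 0;  out=∅∪out(0)=∅
  fail(8) 'da': from fail(7)=0 chase 'a': 0 ⇒ 0;  out=∅∪out(0)=∅
  fail(12) 'bd': from fail(11)=0 chase 'd': 0 ⇒ 7;  out=∅∪out(7)=∅
  fail(16) 'cd': from fail(1)=0 chase 'd': 0 ⇒ 7;  out=∅∪out(7)=∅
  fail(3) 'cac': from fail(2)=0 chase 'c': 0 ⇒ 1;  out=∅∪out(1)=∅
  fail(9) 'dad': from fail(8)=0 chase 'd': 0 ⇒ 7;  out=∅∪out(7)=∅
  fail(13) 'bdd': from fail(12)=7 chase 'd': 7→0 ⇒ 7;  out=∅∪out(7)=∅
  fail(17) 'cdc': from fail(16)=7 chase 'c': 7→0 ⇒ 1;  out=∅∪out(1)=∅
  fail(4) 'cacd': from fail(3)=1 chase 'd': 1 ⇒ 16;  out=∅∪out(16)=∅
  fail(10) 'dadc': from fail(9)=7 chase 'c': 7→0 ⇒ 1;  out={1}∪out(1)={1}
  fail(14) 'bddd': from fail(13)=7 chase 'd': 7→0 ⇒ 7;  out=∅∪out(7)=∅
  fail(18) 'cdcd': from fail(17)=1 chase 'd': 1 ⇒ 16;  out={3}∪out(16)={3}
  fail(5) 'cacdc': from fail(4)=16 chase 'c': 16 ⇒ 17;  out=∅∪out(17)=∅
  fail(15) 'bdddb': from fail(14)=7 chase 'b': 7→0 ⇒ 11;  out={2}∪out(11)={2}
  fail(6) 'cacdcd': from fail(5)=17 chase 'd': 17 ⇒ 18;  out={0}∪out(18)={0,3}

Scan:
[0] read 'c'  n0⇒n1
[1] read 'a'  n1⇒n2
[2] read 'c'  n2⇒n3
[3] read 'd'  n3⇒n4
[4] read 'c'  n4⇒n5
[5] read 'd'  n5⇒n6  emit P0@[0:5],P3@[2:5]
[6] read 'a'  n6⇒n8 ·f
[7] read 'd'  n8⇒n9
[8] read 'a'  n9⇒n8 ·f
[9] read 'd'  n8⇒n9
[10] read 'b'  n9⇒n11 ·f
[11] read 'c'  n11⇒n1 ·f
[12] read 'd'  n1⇒n16
[13] read 'c'  n16⇒n17
[14] read 'd'  n17⇒n18  emit P3@[11:14]
[15] read 'a'  n18⇒n8 ·f
[16] read 'c'  n8⇒n1 ·f
[17] read 'd'  n1⇒n16
[18] read 'c'  n16⇒n17
[19] read 'd'  n17⇒n18  emit P3@[16:19]
[20] read 'a'  n18⇒n8 ·f
[21] read 'b'  n8⇒n11 ·f
[22] read 'a'  n11⇒n0 ·f
[23] read 'b'  n0⇒n11
[24] read 'd'  n11⇒n12
[25] read 'a'  n12⇒n8 ·f
[26] read 'd'  n8⇒n9
[27] read 'c'  n9⇒n10  emit P1@[24:27]
[28] read 'd'  n10⇒n16 ·f
[29] read 'a'  n16⇒n8 ·f
[30] read 'd'  n8⇒n9
[31] read 'c'  n9⇒n10  emit P1@[28:31]
[32] read 'c'  n10⇒n1 ·f
[33] read 'a'  n1⇒n2
[34] read 'c'  n2⇒n3
[35] read 'd'  n3⇒n4
[36] read 'c'  n4⇒n5
[37] read 'd'  n5⇒n6  emit P0@[32:37],P3@[34:37]
[38] read 'a'  n6⇒n8 ·f
[39] read 'c'  n8⇒n1 ·f
[40] read 'a'  n1⇒n2
[41] read 'c'  n2⇒n3
[42] read 'd'  n3⇒n4
[43] read 'c'  n4⇒n5
[44] read 'd'  n5⇒n6  emit P0@[39:44],P3@[41:44]
[45] read 'a'  n6⇒n8 ·f
[46] read 'd'  n8⇒n9
[47] read 'b'  n9⇒n11 ·f
[48] read 'b'  n11⇒n11 ·f
[49] read 'c'  n11⇒n1 ·f
[50] read 'a'  n1⇒n2
[51] read 'c'  n2⇒n3
[52] read 'd'  n3⇒n4
[53] read 'c'  n4⇒n5
[54] read 'd'  n5⇒n6  emit P0@[49:54],P3@[51:54]
[55] read 'c'  n6⇒n17 ·f
[56] read 'a'  n17⇒n2 ·f
[57] read 'c'  n2⇒n3
[58] read 'd'  n3⇒n4
[59] read 'c'  n4⇒n5
[60] read 'd'  n5⇒n6  emit P0@[55:60],P3@[57:60]
[61] read 'b'  n6⇒n11 ·f
[62] read 'd'  n11⇒n12
[63] read 'd'  n12⇒n13
[64] read 'd'  n13⇒n14
[65] read 'b'  n14⇒n15  emit P2@[61:65]
[66] read 'd'  n15⇒n12 ·f
[67] read 'b'  n12⇒n11 ·f
[68] read 'b'  n11⇒n11 ·f
[69] read 'd'  n11⇒n12

Matches: [[5,0],[5,3],[14,3],[19,3],[27,1],[31,1],[37,0],[37,3],[44,0],[44,3],[54,0],[54,3],[60,0],[60,3],[65,2]]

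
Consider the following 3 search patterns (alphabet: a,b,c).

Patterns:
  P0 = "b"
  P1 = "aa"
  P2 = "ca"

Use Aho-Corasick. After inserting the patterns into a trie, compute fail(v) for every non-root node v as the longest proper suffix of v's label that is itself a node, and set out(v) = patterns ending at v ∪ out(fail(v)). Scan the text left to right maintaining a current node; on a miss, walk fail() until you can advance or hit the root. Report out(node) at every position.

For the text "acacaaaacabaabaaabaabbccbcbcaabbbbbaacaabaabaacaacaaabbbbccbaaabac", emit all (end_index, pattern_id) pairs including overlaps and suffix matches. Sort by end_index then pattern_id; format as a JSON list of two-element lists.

Construct AC machine:
Trie nodes:
  n0 'ε': a→2 b→1 c→4
  n1 'b': ·  ←P0
  n2 'a': a→3
  n3 'aa': ·  ←P1
  n4 'c': a→5
  n5 'ca': ·  ←P2

BFS fail/out derivation:
  n1('b'): parent n0 fail=0; on 'b' 0 → fail=0;  out {0}∪∅={0}
  n2('a'): parent n0 fail=0; on 'a' 0 → fail=0;  out ∅∪∅=∅
  n4('c'): parent n0 fail=0; on 'c' 0 → fail=0;  out ∅∪∅=∅
  n3('aa'): parent n2 fail=0; on 'a' 0 → fail=2;  out {1}∪∅={1}
  n5('ca'): parent n4 fail=0; on 'a' 0 → fail=2;  out {2}∪∅={2}

Run:
i=0 'a': node 0→2
i=1 'c': node 2→4 (via fail)
i=2 'a': node 4→5  emit P2@[1:2]
i=3 'c': node 5→4 (via fail)
i=4 'a': node 4→5  emit P2@[3:4]
i=5 'a': node 5→3 (via fail)  emit P1@[4:5]
i=6 'a': node 3→3 (via fail)  emit P1@[5:6]
i=7 'a': node 3→3 (via fail)  emit P1@[6:7]
i=8 'c': node 3→4 (via fail)
i=9 'a': node 4→5  emit P2@[8:9]
i=10 'b': node 5→1 (via fail)  emit P0@[10:10]
i=11 'a': node 1→2 (via fail)
i=12 'a': node 2→3  emit P1@[11:12]
i=13 'b': node 3→1 (via fail)  emit P0@[13:13]
i=14 'a': node 1→2 (via fail)
i=15 'a': node 2→3  emit P1@[14:15]
i=16 'a': node 3→3 (via fail)  emit P1@[15:16]
i=17 'b': node 3→1 (via fail)  emit P0@[17:17]
i=18 'a': node 1→2 (via fail)
i=19 'a': node 2→3  emit P1@[18:19]
i=20 'b': node 3→1 (via fail)  emit P0@[20:20]
i=21 'b': node 1→1 (via fail)  emit P0@[21:21]
i=22 'c': node 1→4 (via fail)
i=23 'c': node 4→4 (via fail)
i=24 'b': node 4→1 (via fail)  emit P0@[24:24]
i=25 'c': node 1→4 (via fail)
i=26 'b': node 4→1 (via fail)  emit P0@[26:26]
i=27 'c': node 1→4 (via fail)
i=28 'a': node 4→5  emit P2@[27:28]
i=29 'a': node 5→3 (via fail)  emit P1@[28:29]
i=30 'b': node 3→1 (via fail)  emit P0@[30:30]
i=31 'b': node 1→1 (via fail)  emit P0@[31:31]
i=32 'b': node 1→1 (via fail)  emit P0@[32:32]
i=33 'b': node 1→1 (via fail)  emit P0@[33:33]
i=34 'b': node 1→1 (via fail)  emit P0@[34:34]
i=35 'a': node 1→2 (via fail)
i=36 'a': node 2→3  emit P1@[35:36]
i=37 'c': node 3→4 (via fail)
i=38 'a': node 4→5  emit P2@[37:38]
i=39 'a': node 5→3 (via fail)  emit P1@[38:39]
i=40 'b': node 3→1 (via fail)  emit P0@[40:40]
i=41 'a': node 1→2 (via fail)
i=42 'a': node 2→3  emit P1@[41:42]
i=43 'b': node 3→1 (via fail)  emit P0@[43:43]
i=44 'a': node 1→2 (via fail)
i=45 'a': node 2→3  emit P1@[44:45]
i=46 'c': node 3→4 (via fail)
i=47 'a': node 4→5  emit P2@[46:47]
i=48 'a': node 5→3 (via fail)  emit P1@[47:48]
i=49 'c': node 3→4 (via fail)
i=50 'a': node 4→5  emit P2@[49:50]
i=51 'a': node 5→3 (via fail)  emit P1@[50:51]
i=52 'a': node 3→3 (via fail)  emit P1@[51:52]
i=53 'b': node 3→1 (via fail)  emit P0@[53:53]
i=54 'b': node 1→1 (via fail)  emit P0@[54:54]
i=55 'b': node 1→1 (via fail)  emit P0@[55:55]
i=56 'b': node 1→1 (via fail)  emit P0@[56:56]
i=57 'c': node 1→4 (via fail)
i=58 'c': node 4→4 (via fail)
i=59 'b': node 4→1 (via fail)  emit P0@[59:59]
i=60 'a': node 1→2 (via fail)
i=61 'a': node 2→3  emit P1@[60:61]
i=62 'a': node 3→3 (via fail)  emit P1@[61:62]
i=63 'b': node 3→1 (via fail)  emit P0@[63:63]
i=64 'a': node 1→2 (via fail)
i=65 'c': node 2→4 (via fail)

All matches (sorted): [[2,2],[4,2],[5,1],[6,1],[7,1],[9,2],[10,0],[12,1],[13,0],[15,1],[16,1],[17,0],[19,1],[20,0],[21,0],[24,0],[26,0],[28,2],[29,1],[30,0],[31,0],[32,0],[33,0],[34,0],[36,1],[38,2],[39,1],[40,0],[42,1],[43,0],[45,1],[47,2],[48,1],[50,2],[51,1],[52,1],[53,0],[54,0],[55,0],[56,0],[59,0],[61,1],[62,1],[63,0]]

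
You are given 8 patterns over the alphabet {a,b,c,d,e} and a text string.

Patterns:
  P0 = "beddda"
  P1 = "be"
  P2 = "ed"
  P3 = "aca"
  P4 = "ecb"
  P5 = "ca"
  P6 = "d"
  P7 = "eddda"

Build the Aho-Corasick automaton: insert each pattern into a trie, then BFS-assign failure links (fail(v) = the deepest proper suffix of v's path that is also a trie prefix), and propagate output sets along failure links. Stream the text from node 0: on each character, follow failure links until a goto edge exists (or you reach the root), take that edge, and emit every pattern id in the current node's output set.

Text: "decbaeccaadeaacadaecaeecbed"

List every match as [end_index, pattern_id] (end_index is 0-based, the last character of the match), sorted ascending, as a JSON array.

Build:
Trie nodes:
  0='ε' goto a→9 b→1 c→14 d→16 e→7
  1='b' goto e→2
  2='be' goto d→3  [P1 ends]
  3='bed' goto d→4
  4='bedd' goto d→5
  5='beddd' goto a→6
  6='beddda' goto ·  [P0 ends]
  7='e' goto c→12 d→8
  8='ed' goto d→17  [P2 ends]
  9='a' goto c→10
  10='ac' goto a→11
  11='aca' goto ·  [P3 ends]
  12='ec' goto b→13
  13='ecb' goto ·  [P4 ends]
  14='c' goto a→15
  15='ca' goto ·  [P5 ends]
  16='d' goto ·  [P6 ends]
  17='edd' goto d→18
  18='eddd' goto a→19
  19='eddda' goto ·  [P7 ends]

Failure links (BFS by depth):
  n1('b'): parent n0 fail=0; on 'b' 0 → fail=0;  out ∅∪∅=∅
  n7('e'): parent n0 fail=0; on 'e' 0 → fail=0;  out ∅∪∅=∅
  n9('a'): parent n0 fail=0; on 'a' 0 → fail=0;  out ∅∪∅=∅
  n14('c'): parent n0 fail=0; on 'c' 0 → fail=0;  out ∅∪∅=∅
  n16('d'): parent n0 fail=0; on 'd' 0 → fail=0;  out {6}∪∅={6}
  n2('be'): parent n1 fail=0; on 'e' 0 → fail=7;  out {1}∪∅={1}
  n8('ed'): parent n7 fail=0; on 'd' 0 → fail=16;  out {2}∪{6}={2,6}
  n10('ac'): parent n9 fail=0; on 'c' 0 → fail=14;  out ∅∪∅=∅
  n12('ec'): parent n7 fail=0; on 'c' 0 → fail=14;  out ∅∪∅=∅
  n15('ca'): parent n14 fail=0; on 'a' 0 → fail=9;  out {5}∪∅={5}
  n3('bed'): parent n2 fail=7; on 'd' 7 → fail=8;  out ∅∪{2,6}={2,6}
  n11('aca'): parent n10 fail=14; on 'a' 14 → fail=15;  out {3}∪{5}={3,5}
  n13('ecb'): parent n12 fail=14; on 'b' 14→0 → fail=1;  out {4}∪∅={4}
  n17('edd'): parent n8 fail=16; on 'd' 16→0 → fail=16;  out ∅∪{6}={6}
  n4('bedd'): parent n3 fail=8; on 'd' 8 → fail=17;  out ∅∪{6}={6}
  n18('eddd'): parent n17 fail=16; on 'd' 16→0 → fail=16;  out ∅∪{6}={6}
  n5('beddd'): parent n4 fail=17; on 'd' 17 → fail=18;  out ∅∪{6}={6}
  n19('eddda'): parent n18 fail=16; on 'a' 16→0 → fail=9;  out {7}∪∅={7}
  n6('beddda'): parent n5 fail=18; on 'a' 18 → fail=19;  out {0}∪{7}={0,7}

Text stream:
i=0 'd': node 0→16  → match P6@[0:0]
i=1 'e': node 16→7 ·f
i=2 'c': node 7→12
i=3 'b': node 12→13  → match P4@[1:3]
i=4 'a': node 13→9 ·f
i=5 'e': node 9→7 ·f
i=6 'c': node 7→12
i=7 'c': node 12→14 ·f
i=8 'a': node 14→15  → match P5@[7:8]
i=9 'a': node 15→9 ·f
i=10 'd': node 9→16 ·f  → match P6@[10:10]
i=11 'e': node 16→7 ·f
i=12 'a': node 7→9 ·f
i=13 'a': node 9→9 ·f
i=14 'c': node 9→10
i=15 'a': node 10→11  → match P3@[13:15],P5@[14:15]
i=16 'd': node 11→16 ·f  → match P6@[16:16]
i=17 'a': node 16→9 ·f
i=18 'e': node 9→7 ·f
i=19 'c': node 7→12
i=20 'a': node 12→15 ·f  → match P5@[19:20]
i=21 'e': node 15→7 ·f
i=22 'e': node 7→7 ·f
i=23 'c': node 7→12
i=24 'b': node 12→13  → match P4@[22:24]
i=25 'e': node 13→2 ·f  → match P1@[24:25]
i=26 'd': node 2→3  → match P2@[25:26],P6@[26:26]

Result: [[0,6],[3,4],[8,5],[10,6],[15,3],[15,5],[16,6],[20,5],[24,4],[25,1],[26,2],[26,6]]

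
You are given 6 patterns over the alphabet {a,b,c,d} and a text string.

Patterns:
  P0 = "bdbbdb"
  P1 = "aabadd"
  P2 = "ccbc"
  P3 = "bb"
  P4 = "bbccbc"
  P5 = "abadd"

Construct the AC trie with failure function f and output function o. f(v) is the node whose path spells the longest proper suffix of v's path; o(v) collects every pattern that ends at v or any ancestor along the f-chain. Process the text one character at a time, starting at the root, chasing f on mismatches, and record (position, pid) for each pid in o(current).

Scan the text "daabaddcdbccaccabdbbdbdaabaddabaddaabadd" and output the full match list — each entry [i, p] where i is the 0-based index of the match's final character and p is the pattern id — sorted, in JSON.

Build:
Trie (insert patterns):
  n0 'ε': a→7 b→1 c→13
  n1 'b': b→17 d→2
  n2 'bd': b→3
  n3 'bdb': b→4
  n4 'bdbb': d→5
  n5 'bdbbd': b→6
  n6 'bdbbdb': ·  ←P0
  n7 'a': a→8 b→22
  n8 'aa': b→9
  n9 'aab': a→10
  n10 'aaba': d→11
  n11 'aabad': d→12
  n12 'aabadd': ·  ←P1
  n13 'c': c→14
  n14 'cc': b→15
  n15 'ccb': c→16
  n16 'ccbc': ·  ←P2
  n17 'bb': c→18  ←P3
  n18 'bbc': c→19
  n19 'bbcc': b→20
  n20 'bbccb': c→21
  n21 'bbccbc': ·  ←P4
  n22 'ab': a→23
  n23 'aba': d→24
  n24 'abad': d→25
  n25 'abadd': ·  ←P5

Failure links (BFS by depth):
  fail(1) 'b': from fail(0)=0 chase 'b': 0 ⇒ 0;  out=∅∪out(0)=∅
  fail(7) 'a': from fail(0)=0 chase 'a': 0 ⇒ 0;  out=∅∪out(0)=∅
  fail(13) 'c': from fail(0)=0 chase 'c': 0 ⇒ 0;  out=∅∪out(0)=∅
  fail(2) 'bd': from fail(1)=0 chase 'd': 0 ⇒ 0;  out=∅∪out(0)=∅
  fail(8) 'aa': from fail(7)=0 chase 'a': 0 ⇒ 7;  out=∅∪out(7)=∅
  fail(14) 'cc': from fail(13)=0 chase 'c': 0 ⇒ 13;  out=∅∪out(13)=∅
  fail(17) 'bb': from fail(1)=0 chase 'b': 0 ⇒ 1;  out={3}∪out(1)={3}
  fail(22) 'ab': from fail(7)=0 chase 'b': 0 ⇒ 1;  out=∅∪out(1)=∅
  fail(3) 'bdb': from fail(2)=0 chase 'b': 0 ⇒ 1;  out=∅∪out(1)=∅
  fail(9) 'aab': from fail(8)=7 chase 'b': 7 ⇒ 22;  out=∅∪out(22)=∅
  fail(15) 'ccb': from fail(14)=13 chase 'b': 13→0 ⇒ 1;  out=∅∪out(1)=∅
  fail(18) 'bbc': from fail(17)=1 chase 'c': 1→0 ⇒ 13;  out=∅∪out(13)=∅
  fail(23) 'aba': from fail(22)=1 chase 'a': 1→0 ⇒ 7;  out=∅∪out(7)=∅
  fail(4) 'bdbb': from fail(3)=1 chase 'b': 1 ⇒ 17;  out=∅∪out(17)={3}
  fail(10) 'aaba': from fail(9)=22 chase 'a': 22 ⇒ 23;  out=∅∪out(23)=∅
  fail(16) 'ccbc': from fail(15)=1 chase 'c': 1→0 ⇒ 13;  out={2}∪out(13)={2}
  fail(19) 'bbcc': from fail(18)=13 chase 'c': 13 ⇒ 14;  out=∅∪out(14)=∅
  fail(24) 'abad': from fail(23)=7 chase 'd': 7→0 ⇒ 0;  out=∅∪out(0)=∅
  fail(5) 'bdbbd': from fail(4)=17 chase 'd': 17→1 ⇒ 2;  out=∅∪out(2)=∅
  fail(11) 'aabad': from fail(10)=23 chase 'd': 23 ⇒ 24;  out=∅∪out(24)=∅
  fail(20) 'bbccb': from fail(19)=14 chase 'b': 14 ⇒ 15;  out=∅∪out(15)=∅
  fail(25) 'abadd': from fail(24)=0 chase 'd': 0 ⇒ 0;  out={5}∪out(0)={5}
  fail(6) 'bdbbdb': from fail(5)=2 chase 'b': 2 ⇒ 3;  out={0}∪out(3)={0}
  fail(12) 'aabadd': from fail(11)=24 chase 'd': 24 ⇒ 25;  out={1}∪out(25)={1,5}
  fail(21) 'bbccbc': from fail(20)=15 chase 'c': 15 ⇒ 16;  out={4}∪out(16)={2,4}

Run:
i=0 'd': node 0→0
i=1 'a': node 0→7
i=2 'a': node 7→8
i=3 'b': node 8→9
i=4 'a': node 9→10
i=5 'd': node 10→11
i=6 'd': node 11→12  → match P1@[1:6],P5@[2:6]
i=7 'c': node 12→13 (fail-walked)
i=8 'd': node 13→0 (fail-walked)
i=9 'b': node 0→1
i=10 'c': node 1→13 (fail-walked)
i=11 'c': node 13→14
i=12 'a': node 14→7 (fail-walked)
i=13 'c': node 7→13 (fail-walked)
i=14 'c': node 13→14
i=15 'a': node 14→7 (fail-walked)
i=16 'b': node 7→22
i=17 'd': node 22→2 (fail-walked)
i=18 'b': node 2→3
i=19 'b': node 3→4  → match P3@[18:19]
i=20 'd': node 4→5
i=21 'b': node 5→6  → match P0@[16:21]
i=22 'd': node 6→2 (fail-walked)
i=23 'a': node 2→7 (fail-walked)
i=24 'a': node 7→8
i=25 'b': node 8→9
i=26 'a': node 9→10
i=27 'd': node 10→11
i=28 'd': node 11→12  → match P1@[23:28],P5@[24:28]
i=29 'a': node 12→7 (fail-walked)
i=30 'b': node 7→22
i=31 'a': node 22→23
i=32 'd': node 23→24
i=33 'd': node 24→25  → match P5@[29:33]
i=34 'a': node 25→7 (fail-walked)
i=35 'a': node 7→8
i=36 'b': node 8→9
i=37 'a': node 9→10
i=38 'd': node 10→11
i=39 'd': node 11→12  → match P1@[34:39],P5@[35:39]

All matches (sorted): [[6,1],[6,5],[19,3],[21,0],[28,1],[28,5],[33,5],[39,1],[39,5]]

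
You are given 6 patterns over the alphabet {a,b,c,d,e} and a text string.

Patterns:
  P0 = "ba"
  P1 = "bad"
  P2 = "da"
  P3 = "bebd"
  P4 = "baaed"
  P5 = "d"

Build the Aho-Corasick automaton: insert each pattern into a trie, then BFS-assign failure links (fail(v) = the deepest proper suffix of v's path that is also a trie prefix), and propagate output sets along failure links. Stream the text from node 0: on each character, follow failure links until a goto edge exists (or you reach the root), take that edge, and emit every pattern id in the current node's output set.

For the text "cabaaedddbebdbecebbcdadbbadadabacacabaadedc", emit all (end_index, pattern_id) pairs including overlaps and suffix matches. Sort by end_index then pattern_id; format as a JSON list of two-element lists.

Build automaton:
Trie nodes:
  0='ε' goto b→1 d→4
  1='b' goto a→2 e→6
  2='ba' goto a→9 d→3  ←P0
  3='bad' goto ·  ←P1
  4='d' goto a→5  ←P5
  5='da' goto ·  ←P2
  6='be' goto b→7
  7='beb' goto d→8
  8='bebd' goto ·  ←P3
  9='baa' goto e→10
  10='baae' goto d→11
  11='baaed' goto ·  ←P4

BFS fail/out derivation:
  fail(1) 'b': from fail(0)=0 chase 'b': 0 ⇒ 0;  out=∅∪out(0)=∅
  fail(4) 'd': from fail(0)=0 chase 'd': 0 ⇒ 0;  out={5}∪out(0)={5}
  fail(2) 'ba': from fail(1)=0 chase 'a': 0 ⇒ 0;  out={0}∪out(0)={0}
  fail(5) 'da': from fail(4)=0 chase 'a': 0 ⇒ 0;  out={2}∪out(0)={2}
  fail(6) 'be': from fail(1)=0 chase 'e': 0 ⇒ 0;  out=∅∪out(0)=∅
  fail(3) 'bad': from fail(2)=0 chase 'd': 0 ⇒ 4;  out={1}∪out(4)={1,5}
  fail(7) 'beb': from fail(6)=0 chase 'b': 0 ⇒ 1;  out=∅∪out(1)=∅
  fail(9) 'baa': from fail(2)=0 chase 'a': 0 ⇒ 0;  out=∅∪out(0)=∅
  fail(8) 'bebd': from fail(7)=1 chase 'd': 1→0 ⇒ 4;  out={3}∪out(4)={3,5}
  fail(10) 'baae': from fail(9)=0 chase 'e': 0 ⇒ 0;  out=∅∪out(0)=∅
  fail(11) 'baaed': from fail(10)=0 chase 'd': 0 ⇒ 4;  out={4}∪out(4)={4,5}

Text stream:
[0] read 'c'  n0⇒n0
[1] read 'a'  n0⇒n0
[2] read 'b'  n0⇒n1
[3] read 'a'  n1⇒n2  → match P0@[2:3]
[4] read 'a'  n2⇒n9
[5] read 'e'  n9⇒n10
[6] read 'd'  n10⇒n11  → match P4@[2:6],P5@[6:6]
[7] read 'd'  n11⇒n4 (fail-walked)  → match P5@[7:7]
[8] read 'd'  n4⇒n4 (fail-walked)  → match P5@[8:8]
[9] read 'b'  n4⇒n1 (fail-walked)
[10] read 'e'  n1⇒n6
[11] read 'b'  n6⇒n7
[12] read 'd'  n7⇒n8  → match P3@[9:12],P5@[12:12]
[13] read 'b'  n8⇒n1 (fail-walked)
[14] read 'e'  n1⇒n6
[15] read 'c'  n6⇒n0 (fail-walked)
[16] read 'e'  n0⇒n0
[17] read 'b'  n0⇒n1
[18] read 'b'  n1⇒n1 (fail-walked)
[19] read 'c'  n1⇒n0 (fail-walked)
[20] read 'd'  n0⇒n4  → match P5@[20:20]
[21] read 'a'  n4⇒n5  → match P2@[20:21]
[22] read 'd'  n5⇒n4 (fail-walked)  → match P5@[22:22]
[23] read 'b'  n4⇒n1 (fail-walked)
[24] read 'b'  n1⇒n1 (fail-walked)
[25] read 'a'  n1⇒n2  → match P0@[24:25]
[26] read 'd'  n2⇒n3  → match P1@[24:26],P5@[26:26]
[27] read 'a'  n3⇒n5 (fail-walked)  → match P2@[26:27]
[28] read 'd'  n5⇒n4 (fail-walked)  → match P5@[28:28]
[29] read 'a'  n4⇒n5  → match P2@[28:29]
[30] read 'b'  n5⇒n1 (fail-walked)
[31] read 'a'  n1⇒n2  → match P0@[30:31]
[32] read 'c'  n2⇒n0 (fail-walked)
[33] read 'a'  n0⇒n0
[34] read 'c'  n0⇒n0
[35] read 'a'  n0⇒n0
[36] read 'b'  n0⇒n1
[37] read 'a'  n1⇒n2  → match P0@[36:37]
[38] read 'a'  n2⇒n9
[39] read 'd'  n9⇒n4 (fail-walked)  → match P5@[39:39]
[40] read 'e'  n4⇒n0 (fail-walked)
[41] read 'd'  n0⇒n4  → match P5@[41:41]
[42] read 'c'  n4⇒n0 (fail-walked)

Result: [[3,0],[6,4],[6,5],[7,5],[8,5],[12,3],[12,5],[20,5],[21,2],[22,5],[25,0],[26,1],[26,5],[27,2],[28,5],[29,2],[31,0],[37,0],[39,5],[41,5]]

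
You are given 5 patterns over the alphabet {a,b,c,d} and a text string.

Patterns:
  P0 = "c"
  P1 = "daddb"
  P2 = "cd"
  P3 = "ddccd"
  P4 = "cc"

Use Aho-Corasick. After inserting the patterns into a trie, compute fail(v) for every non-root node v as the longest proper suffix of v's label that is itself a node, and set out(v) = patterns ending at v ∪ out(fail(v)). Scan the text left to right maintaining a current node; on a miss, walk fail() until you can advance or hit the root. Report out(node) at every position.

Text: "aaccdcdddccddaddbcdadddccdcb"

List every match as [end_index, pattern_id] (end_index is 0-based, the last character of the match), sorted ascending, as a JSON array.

Construct AC machine:
Trie (insert patterns):
  n0 'ε': c→1 d→2
  n1 'c': c→12 d→7  [P0 ends]
  n2 'd': a→3 d→8
  n3 'da': d→4
  n4 'dad': d→5
  n5 'dadd': b→6
  n6 'daddb': ·  [P1 ends]
  n7 'cd': ·  [P2 ends]
  n8 'dd': c→9
  n9 'ddc': c→10
  n10 'ddcc': d→11
  n11 'ddccd': ·  [P3 ends]
  n12 'cc': ·  [P4 ends]

BFS fail/out derivation:
  fail(1) 'c': from fail(0)=0 chase 'c': 0 ⇒ 0;  out={0}∪out(0)={0}
  fail(2) 'd': from fail(0)=0 chase 'd': 0 ⇒ 0;  out=∅∪out(0)=∅
  fail(3) 'da': from fail(2)=0 chase 'a': 0 ⇒ 0;  out=∅∪out(0)=∅
  fail(7) 'cd': from fail(1)=0 chase 'd': 0 ⇒ 2;  out={2}∪out(2)={2}
  fail(8) 'dd': from fail(2)=0 chase 'd': 0 ⇒ 2;  out=∅∪out(2)=∅
  fail(12) 'cc': from fail(1)=0 chase 'c': 0 ⇒ 1;  out={4}∪out(1)={0,4}
  fail(4) 'dad': from fail(3)=0 chase 'd': 0 ⇒ 2;  out=∅∪out(2)=∅
  fail(9) 'ddc': from fail(8)=2 chase 'c': 2→0 ⇒ 1;  out=∅∪out(1)={0}
  fail(5) 'dadd': from fail(4)=2 chase 'd': 2 ⇒ 8;  out=∅∪out(8)=∅
  fail(10) 'ddcc': from fail(9)=1 chase 'c': 1 ⇒ 12;  out=∅∪out(12)={0,4}
  fail(6) 'daddb': from fail(5)=8 chase 'b': 8→2→0 ⇒ 0;  out={1}∪out(0)={1}
  fail(11) 'ddccd': from fail(10)=12 chase 'd': 12→1 ⇒ 7;  out={3}∪out(7)={2,3}

Text stream:
pos 0 'a': at 0
pos 1 'a': at 0
pos 2 'c': at 1  emit P0@[2:2]
pos 3 'c': at 12  emit P0@[3:3],P4@[2:3]
pos 4 'd': at 7 (fail-walked)  emit P2@[3:4]
pos 5 'c': at 1 (fail-walked)  emit P0@[5:5]
pos 6 'd': at 7  emit P2@[5:6]
pos 7 'd': at 8 (fail-walked)
pos 8 'd': at 8 (fail-walked)
pos 9 'c': at 9  emit P0@[9:9]
pos 10 'c': at 10  emit P0@[10:10],P4@[9:10]
pos 11 'd': at 11  emit P2@[10:11],P3@[7:11]
pos 12 'd': at 8 (fail-walked)
pos 13 'a': at 3 (fail-walked)
pos 14 'd': at 4
pos 15 'd': at 5
pos 16 'b': at 6  emit P1@[12:16]
pos 17 'c': at 1 (fail-walked)  emit P0@[17:17]
pos 18 'd': at 7  emit P2@[17:18]
pos 19 'a': at 3 (fail-walked)
pos 20 'd': at 4
pos 21 'd': at 5
pos 22 'd': at 8 (fail-walked)
pos 23 'c': at 9  emit P0@[23:23]
pos 24 'c': at 10  emit P0@[24:24],P4@[23:24]
pos 25 'd': at 11  emit P2@[24:25],P3@[21:25]
pos 26 'c': at 1 (fail-walked)  emit P0@[26:26]
pos 27 'b': at 0 (fail-walked)

All matches (sorted): [[2,0],[3,0],[3,4],[4,2],[5,0],[6,2],[9,0],[10,0],[10,4],[11,2],[11,3],[16,1],[17,0],[18,2],[23,0],[24,0],[24,4],[25,2],[25,3],[26,0]]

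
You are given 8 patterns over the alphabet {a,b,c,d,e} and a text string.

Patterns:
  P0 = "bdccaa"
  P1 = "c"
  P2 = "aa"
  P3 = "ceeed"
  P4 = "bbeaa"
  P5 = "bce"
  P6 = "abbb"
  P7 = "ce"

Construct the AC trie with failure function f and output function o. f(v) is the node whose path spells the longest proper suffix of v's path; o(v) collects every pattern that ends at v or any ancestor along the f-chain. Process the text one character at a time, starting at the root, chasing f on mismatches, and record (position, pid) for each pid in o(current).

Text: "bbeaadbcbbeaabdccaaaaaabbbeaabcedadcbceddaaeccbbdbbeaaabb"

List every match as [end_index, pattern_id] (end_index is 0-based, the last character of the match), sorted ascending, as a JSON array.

Construct AC machine:
Trie nodes:
  n0 'ε': a→8 b→1 c→7
  n1 'b': b→14 c→18 d→2
  n2 'bd': c→3
  n3 'bdc': c→4
  n4 'bdcc': a→5
  n5 'bdcca': a→6
  n6 'bdccaa': ·  [P0 ends]
  n7 'c': e→10  [P1 ends]
  n8 'a': a→9 b→20
  n9 'aa': ·  [P2 ends]
  n10 'ce': e→11  [P7 ends]
  n11 'cee': e→12
  n12 'ceee': d→13
  n13 'ceeed': ·  [P3 ends]
  n14 'bb': e→15
  n15 'bbe': a→16
  n16 'bbea': a→17
  n17 'bbeaa': ·  [P4 ends]
  n18 'bc': e→19
  n19 'bce': ·  [P5 ends]
  n20 'ab': b→21
  n21 'abb': b→22
  n22 'abbb': ·  [P6 ends]

BFS fail/out derivation:
  fail(1) 'b': from fail(0)=0 chase 'b': 0 ⇒ 0;  out=∅∪out(0)=∅
  fail(7) 'c': from fail(0)=0 chase 'c': 0 ⇒ 0;  out={1}∪out(0)={1}
  fail(8) 'a': from fail(0)=0 chase 'a': 0 ⇒ 0;  out=∅∪out(0)=∅
  fail(2) 'bd': from fail(1)=0 chase 'd': 0 ⇒ 0;  out=∅∪out(0)=∅
  fail(9) 'aa': from fail(8)=0 chase 'a': 0 ⇒ 8;  out={2}∪out(8)={2}
  fail(10) 'ce': from fail(7)=0 chase 'e': 0 ⇒ 0;  out={7}∪out(0)={7}
  fail(14) 'bb': from fail(1)=0 chase 'b': 0 ⇒ 1;  out=∅∪out(1)=∅
  fail(18) 'bc': from fail(1)=0 chase 'c': 0 ⇒ 7;  out=∅∪out(7)={1}
  fail(20) 'ab': from fail(8)=0 chase 'b': 0 ⇒ 1;  out=∅∪out(1)=∅
  fail(3) 'bdc': from fail(2)=0 chase 'c': 0 ⇒ 7;  out=∅∪out(7)={1}
  fail(11) 'cee': from fail(10)=0 chase 'e': 0 ⇒ 0;  out=∅∪out(0)=∅
  fail(15) 'bbe': from fail(14)=1 chase 'e': 1→0 ⇒ 0;  out=∅∪out(0)=∅
  fail(19) 'bce': from fail(18)=7 chase 'e': 7 ⇒ 10;  out={5}∪out(10)={5,7}
  fail(21) 'abb': from fail(20)=1 chase 'b': 1 ⇒ 14;  out=∅∪out(14)=∅
  fail(4) 'bdcc': from fail(3)=7 chase 'c': 7→0 ⇒ 7;  out=∅∪out(7)={1}
  fail(12) 'ceee': from fail(11)=0 chase 'e': 0 ⇒ 0;  out=∅∪out(0)=∅
  fail(16) 'bbea': from fail(15)=0 chase 'a': 0 ⇒ 8;  out=∅∪out(8)=∅
  fail(22) 'abbb': from fail(21)=14 chase 'b': 14→1 ⇒ 14;  out={6}∪out(14)={6}
  fail(5) 'bdcca': from fail(4)=7 chase 'a': 7→0 ⇒ 8;  out=∅∪out(8)=∅
  fail(13) 'ceeed': from fail(12)=0 chase 'd': 0 ⇒ 0;  out={3}∪out(0)={3}
  fail(17) 'bbeaa': from fail(16)=8 chase 'a': 8 ⇒ 9;  out={4}∪out(9)={2,4}
  fail(6) 'bdccaa': from fail(5)=8 chase 'a': 8 ⇒ 9;  out={0}∪out(9)={0,2}

Scan:
pos 0 'b': at 1
pos 1 'b': at 14
pos 2 'e': at 15
pos 3 'a': at 16
pos 4 'a': at 17  emit P2@[3:4],P4@[0:4]
pos 5 'd': at 0 (fail-walked)
pos 6 'b': at 1
pos 7 'c': at 18  emit P1@[7:7]
pos 8 'b': at 1 (fail-walked)
pos 9 'b': at 14
pos 10 'e': at 15
pos 11 'a': at 16
pos 12 'a': at 17  emit P2@[11:12],P4@[8:12]
pos 13 'b': at 20 (fail-walked)
pos 14 'd': at 2 (fail-walked)
pos 15 'c': at 3  emit P1@[15:15]
pos 16 'c': at 4  emit P1@[16:16]
pos 17 'a': at 5
pos 18 'a': at 6  emit P0@[13:18],P2@[17:18]
pos 19 'a': at 9 (fail-walked)  emit P2@[18:19]
pos 20 'a': at 9 (fail-walked)  emit P2@[19:20]
pos 21 'a': at 9 (fail-walked)  emit P2@[20:21]
pos 22 'a': at 9 (fail-walked)  emit P2@[21:22]
pos 23 'b': at 20 (fail-walked)
pos 24 'b': at 21
pos 25 'b': at 22  emit P6@[22:25]
pos 26 'e': at 15 (fail-walked)
pos 27 'a': at 16
pos 28 'a': at 17  emit P2@[27:28],P4@[24:28]
pos 29 'b': at 20 (fail-walked)
pos 30 'c': at 18 (fail-walked)  emit P1@[30:30]
pos 31 'e': at 19  emit P5@[29:31],P7@[30:31]
pos 32 'd': at 0 (fail-walked)
pos 33 'a': at 8
pos 34 'd': at 0 (fail-walked)
pos 35 'c': at 7  emit P1@[35:35]
pos 36 'b': at 1 (fail-walked)
pos 37 'c': at 18  emit P1@[37:37]
pos 38 'e': at 19  emit P5@[36:38],P7@[37:38]
pos 39 'd': at 0 (fail-walked)
pos 40 'd': at 0
pos 41 'a': at 8
pos 42 'a': at 9  emit P2@[41:42]
pos 43 'e': at 0 (fail-walked)
pos 44 'c': at 7  emit P1@[44:44]
pos 45 'c': at 7 (fail-walked)  emit P1@[45:45]
pos 46 'b': at 1 (fail-walked)
pos 47 'b': at 14
pos 48 'd': at 2 (fail-walked)
pos 49 'b': at 1 (fail-walked)
pos 50 'b': at 14
pos 51 'e': at 15
pos 52 'a': at 16
pos 53 'a': at 17  emit P2@[52:53],P4@[49:53]
pos 54 'a': at 9 (fail-walked)  emit P2@[53:54]
pos 55 'b': at 20 (fail-walked)
pos 56 'b': at 21

All matches (sorted): [[4,2],[4,4],[7,1],[12,2],[12,4],[15,1],[16,1],[18,0],[18,2],[19,2],[20,2],[21,2],[22,2],[25,6],[28,2],[28,4],[30,1],[31,5],[31,7],[35,1],[37,1],[38,5],[38,7],[42,2],[44,1],[45,1],[53,2],[53,4],[54,2]]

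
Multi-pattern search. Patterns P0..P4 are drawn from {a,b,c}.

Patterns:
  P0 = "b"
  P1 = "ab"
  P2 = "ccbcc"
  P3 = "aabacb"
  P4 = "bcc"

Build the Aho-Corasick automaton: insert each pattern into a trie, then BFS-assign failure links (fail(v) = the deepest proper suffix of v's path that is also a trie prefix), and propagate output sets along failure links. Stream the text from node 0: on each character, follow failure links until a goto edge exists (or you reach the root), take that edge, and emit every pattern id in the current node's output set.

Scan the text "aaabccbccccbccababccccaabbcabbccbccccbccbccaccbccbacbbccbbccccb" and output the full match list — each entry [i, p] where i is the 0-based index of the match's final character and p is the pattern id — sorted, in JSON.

Build:
Trie (insert patterns):
  0='ε' goto a→2 b→1 c→4
  1='b' goto c→14  ←P0
  2='a' goto a→9 b→3
  3='ab' goto ·  ←P1
  4='c' goto c→5
  5='cc' goto b→6
  6='ccb' goto c→7
  7='ccbc' goto c→8
  8='ccbcc' goto ·  ←P2
  9='aa' goto b→10
  10='aab' goto a→11
  11='aaba' goto c→12
  12='aabac' goto b→13
  13='aabacb' goto ·  ←P3
  14='bc' goto c→15
  15='bcc' goto ·  ←P4

Failure links (BFS by depth):
  n1('b'): parent n0 fail=0; on 'b' 0 → fail=0;  out {0}∪∅={0}
  n2('a'): parent n0 fail=0; on 'a' 0 → fail=0;  out ∅∪∅=∅
  n4('c'): parent n0 fail=0; on 'c' 0 → fail=0;  out ∅∪∅=∅
  n3('ab'): parent n2 fail=0; on 'b' 0 → fail=1;  out {1}∪{0}={0,1}
  n5('cc'): parent n4 fail=0; on 'c' 0 → fail=4;  out ∅∪∅=∅
  n9('aa'): parent n2 fail=0; on 'a' 0 → fail=2;  out ∅∪∅=∅
  n14('bc'): parent n1 fail=0; on 'c' 0 → fail=4;  out ∅∪∅=∅
  n6('ccb'): parent n5 fail=4; on 'b' 4→0 → fail=1;  out ∅∪{0}={0}
  n10('aab'): parent n9 fail=2; on 'b' 2 → fail=3;  out ∅∪{0,1}={0,1}
  n15('bcc'): parent n14 fail=4; on 'c' 4 → fail=5;  out {4}∪∅={4}
  n7('ccbc'): parent n6 fail=1; on 'c' 1 → fail=14;  out ∅∪∅=∅
  n11('aaba'): parent n10 fail=3; on 'a' 3→1→0 → fail=2;  out ∅∪∅=∅
  n8('ccbcc'): parent n7 fail=14; on 'c' 14 → fail=15;  out {2}∪{4}={2,4}
  n12('aabac'): parent n11 fail=2; on 'c' 2→0 → fail=4;  out ∅∪∅=∅
  n13('aabacb'): parent n12 fail=4; on 'b' 4→0 → fail=1;  out {3}∪{0}={0,3}

Run:
i=0 'a': node 0→2
i=1 'a': node 2→9
i=2 'a': node 9→9 (fail-walked)
i=3 'b': node 9→10  → match P0@[3:3],P1@[2:3]
i=4 'c': node 10→14 (fail-walked)
i=5 'c': node 14→15  → match P4@[3:5]
i=6 'b': node 15→6 (fail-walked)  → match P0@[6:6]
i=7 'c': node 6→7
i=8 'c': node 7→8  → match P2@[4:8],P4@[6:8]
i=9 'c': node 8→5 (fail-walked)
i=10 'c': node 5→5 (fail-walked)
i=11 'b': node 5→6  → match P0@[11:11]
i=12 'c': node 6→7
i=13 'c': node 7→8  → match P2@[9:13],P4@[11:13]
i=14 'a': node 8→2 (fail-walked)
i=15 'b': node 2→3  → match P0@[15:15],P1@[14:15]
i=16 'a': node 3→2 (fail-walked)
i=17 'b': node 2→3  → match P0@[17:17],P1@[16:17]
i=18 'c': node 3→14 (fail-walked)
i=19 'c': node 14→15  → match P4@[17:19]
i=20 'c': node 15→5 (fail-walked)
i=21 'c': node 5→5 (fail-walked)
i=22 'a': node 5→2 (fail-walked)
i=23 'a': node 2→9
i=24 'b': node 9→10  → match P0@[24:24],P1@[23:24]
i=25 'b': node 10→1 (fail-walked)  → match P0@[25:25]
i=26 'c': node 1→14
i=27 'a': node 14→2 (fail-walked)
i=28 'b': node 2→3  → match P0@[28:28],P1@[27:28]
i=29 'b': node 3→1 (fail-walked)  → match P0@[29:29]
i=30 'c': node 1→14
i=31 'c': node 14→15  → match P4@[29:31]
i=32 'b': node 15→6 (fail-walked)  → match P0@[32:32]
i=33 'c': node 6→7
i=34 'c': node 7→8  → match P2@[30:34],P4@[32:34]
i=35 'c': node 8→5 (fail-walked)
i=36 'c': node 5→5 (fail-walked)
i=37 'b': node 5→6  → match P0@[37:37]
i=38 'c': node 6→7
i=39 'c': node 7→8  → match P2@[35:39],P4@[37:39]
i=40 'b': node 8→6 (fail-walked)  → match P0@[40:40]
i=41 'c': node 6→7
i=42 'c': node 7→8  → match P2@[38:42],P4@[40:42]
i=43 'a': node 8→2 (fail-walked)
i=44 'c': node 2→4 (fail-walked)
i=45 'c': node 4→5
i=46 'b': node 5→6  → match P0@[46:46]
i=47 'c': node 6→7
i=48 'c': node 7→8  → match P2@[44:48],P4@[46:48]
i=49 'b': node 8→6 (fail-walked)  → match P0@[49:49]
i=50 'a': node 6→2 (fail-walked)
i=51 'c': node 2→4 (fail-walked)
i=52 'b': node 4→1 (fail-walked)  → match P0@[52:52]
i=53 'b': node 1→1 (fail-walked)  → match P0@[53:53]
i=54 'c': node 1→14
i=55 'c': node 14→15  → match P4@[53:55]
i=56 'b': node 15→6 (fail-walked)  → match P0@[56:56]
i=57 'b': node 6→1 (fail-walked)  → match P0@[57:57]
i=58 'c': node 1→14
i=59 'c': node 14→15  → match P4@[57:59]
i=60 'c': node 15→5 (fail-walked)
i=61 'c': node 5→5 (fail-walked)
i=62 'b': node 5→6  → match P0@[62:62]

All matches (sorted): [[3,0],[3,1],[5,4],[6,0],[8,2],[8,4],[11,0],[13,2],[13,4],[15,0],[15,1],[17,0],[17,1],[19,4],[24,0],[24,1],[25,0],[28,0],[28,1],[29,0],[31,4],[32,0],[34,2],[34,4],[37,0],[39,2],[39,4],[40,0],[42,2],[42,4],[46,0],[48,2],[48,4],[49,0],[52,0],[53,0],[55,4],[56,0],[57,0],[59,4],[62,0]]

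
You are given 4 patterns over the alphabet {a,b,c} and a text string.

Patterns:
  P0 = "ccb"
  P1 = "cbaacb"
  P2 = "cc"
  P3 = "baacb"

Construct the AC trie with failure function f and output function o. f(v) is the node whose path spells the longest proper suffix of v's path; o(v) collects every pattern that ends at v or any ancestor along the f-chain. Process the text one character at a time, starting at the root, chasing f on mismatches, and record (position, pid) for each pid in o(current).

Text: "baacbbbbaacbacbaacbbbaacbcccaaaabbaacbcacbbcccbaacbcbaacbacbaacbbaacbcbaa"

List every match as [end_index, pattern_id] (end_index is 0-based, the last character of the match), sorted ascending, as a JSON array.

Build:
Trie nodes:
  0='ε' goto b→9 c→1
  1='c' goto b→4 c→2
  2='cc' goto b→3  ←P2
  3='ccb' goto ·  ←P0
  4='cb' goto a→5
  5='cba' goto a→6
  6='cbaa' goto c→7
  7='cbaac' goto b→8
  8='cbaacb' goto ·  ←P1
  9='b' goto a→10
  10='ba' goto a→11
  11='baa' goto c→12
  12='baac' goto b→13
  13='baacb' goto ·  ←P3

BFS fail/out derivation:
  fail(1) 'c': from fail(0)=0 chase 'c': 0 ⇒ 0;  out=∅∪out(0)=∅
  fail(9) 'b': from fail(0)=0 chase 'b': 0 ⇒ 0;  out=∅∪out(0)=∅
  fail(2) 'cc': from fail(1)=0 chase 'c': 0 ⇒ 1;  out={2}∪out(1)={2}
  fail(4) 'cb': from fail(1)=0 chase 'b': 0 ⇒ 9;  out=∅∪out(9)=∅
  fail(10) 'ba': from fail(9)=0 chase 'a': 0 ⇒ 0;  out=∅∪out(0)=∅
  fail(3) 'ccb': from fail(2)=1 chase 'b': 1 ⇒ 4;  out={0}∪out(4)={0}
  fail(5) 'cba': from fail(4)=9 chase 'a': 9 ⇒ 10;  out=∅∪out(10)=∅
  fail(11) 'baa': from fail(10)=0 chase 'a': 0 ⇒ 0;  out=∅∪out(0)=∅
  fail(6) 'cbaa': from fail(5)=10 chase 'a': 10 ⇒ 11;  out=∅∪out(11)=∅
  fail(12) 'baac': from fail(11)=0 chase 'c': 0 ⇒ 1;  out=∅∪out(1)=∅
  fail(7) 'cbaac': from fail(6)=11 chase 'c': 11 ⇒ 12;  out=∅∪out(12)=∅
  fail(13) 'baacb': from fail(12)=1 chase 'b': 1 ⇒ 4;  out={3}∪out(4)={3}
  fail(8) 'cbaacb': from fail(7)=12 chase 'b': 12 ⇒ 13;  out={1}∪out(13)={1,3}

Text stream:
pos 0 'b': at 9
pos 1 'a': at 10
pos 2 'a': at 11
pos 3 'c': at 12
pos 4 'b': at 13  → match P3@[0:4]
pos 5 'b': at 9 (via fail)
pos 6 'b': at 9 (via fail)
pos 7 'b': at 9 (via fail)
pos 8 'a': at 10
pos 9 'a': at 11
pos 10 'c': at 12
pos 11 'b': at 13  → match P3@[7:11]
pos 12 'a': at 5 (via fail)
pos 13 'c': at 1 (via fail)
pos 14 'b': at 4
pos 15 'a': at 5
pos 16 'a': at 6
pos 17 'c': at 7
pos 18 'b': at 8  → match P1@[13:18],P3@[14:18]
pos 19 'b': at 9 (via fail)
pos 20 'b': at 9 (via fail)
pos 21 'a': at 10
pos 22 'a': at 11
pos 23 'c': at 12
pos 24 'b': at 13  → match P3@[20:24]
pos 25 'c': at 1 (via fail)
pos 26 'c': at 2  → match P2@[25:26]
pos 27 'c': at 2 (via fail)  → match P2@[26:27]
pos 28 'a': at 0 (via fail)
pos 29 'a': at 0
pos 30 'a': at 0
pos 31 'a': at 0
pos 32 'b': at 9
pos 33 'b': at 9 (via fail)
pos 34 'a': at 10
pos 35 'a': at 11
pos 36 'c': at 12
pos 37 'b': at 13  → match P3@[33:37]
pos 38 'c': at 1 (via fail)
pos 39 'a': at 0 (via fail)
pos 40 'c': at 1
pos 41 'b': at 4
pos 42 'b': at 9 (via fail)
pos 43 'c': at 1 (via fail)
pos 44 'c': at 2  → match P2@[43:44]
pos 45 'c': at 2 (via fail)  → match P2@[44:45]
pos 46 'b': at 3  → match P0@[44:46]
pos 47 'a': at 5 (via fail)
pos 48 'a': at 6
pos 49 'c': at 7
pos 50 'b': at 8  → match P1@[45:50],P3@[46:50]
pos 51 'c': at 1 (via fail)
pos 52 'b': at 4
pos 53 'a': at 5
pos 54 'a': at 6
pos 55 'c': at 7
pos 56 'b': at 8  → match P1@[51:56],P3@[52:56]
pos 57 'a': at 5 (via fail)
pos 58 'c': at 1 (via fail)
pos 59 'b': at 4
pos 60 'a': at 5
pos 61 'a': at 6
pos 62 'c': at 7
pos 63 'b': at 8  → match P1@[58:63],P3@[59:63]
pos 64 'b': at 9 (via fail)
pos 65 'a': at 10
pos 66 'a': at 11
pos 67 'c': at 12
pos 68 'b': at 13  → match P3@[64:68]
pos 69 'c': at 1 (via fail)
pos 70 'b': at 4
pos 71 'a': at 5
pos 72 'a': at 6

Result: [[4,3],[11,3],[18,1],[18,3],[24,3],[26,2],[27,2],[37,3],[44,2],[45,2],[46,0],[50,1],[50,3],[56,1],[56,3],[63,1],[63,3],[68,3]]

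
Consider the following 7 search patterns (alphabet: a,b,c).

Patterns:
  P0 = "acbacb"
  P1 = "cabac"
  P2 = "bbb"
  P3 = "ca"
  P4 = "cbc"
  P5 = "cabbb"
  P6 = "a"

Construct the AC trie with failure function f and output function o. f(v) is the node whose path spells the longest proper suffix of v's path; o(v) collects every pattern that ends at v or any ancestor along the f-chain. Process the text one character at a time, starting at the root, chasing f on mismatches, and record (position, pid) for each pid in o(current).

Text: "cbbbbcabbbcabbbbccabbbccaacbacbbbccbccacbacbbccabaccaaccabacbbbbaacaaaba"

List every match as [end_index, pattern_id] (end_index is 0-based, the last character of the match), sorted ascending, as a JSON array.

Build:
Trie (insert patterns):
  n0 'ε': a→1 b→12 c→7
  n1 'a': c→2  [P6 ends]
  n2 'ac': b→3
  n3 'acb': a→4
  n4 'acba': c→5
  n5 'acbac': b→6
  n6 'acbacb': ·  [P0 ends]
  n7 'c': a→8 b→15
  n8 'ca': b→9  [P3 ends]
  n9 'cab': a→10 b→17
  n10 'caba': c→11
  n11 'cabac': ·  [P1 ends]
  n12 'b': b→13
  n13 'bb': b→14
  n14 'bbb': ·  [P2 ends]
  n15 'cb': c→16
  n16 'cbc': ·  [P4 ends]
  n17 'cabb': b→18
  n18 'cabbb': ·  [P5 ends]

BFS fail/out derivation:
  fail(1) 'a': from fail(0)=0 chase 'a': 0 ⇒ 0;  out={6}∪out(0)={6}
  fail(7) 'c': from fail(0)=0 chase 'c': 0 ⇒ 0;  out=∅∪out(0)=∅
  fail(12) 'b': from fail(0)=0 chase 'b': 0 ⇒ 0;  out=∅∪out(0)=∅
  fail(2) 'ac': from fail(1)=0 chase 'c': 0 ⇒ 7;  out=∅∪out(7)=∅
  fail(8) 'ca': from fail(7)=0 chase 'a': 0 ⇒ 1;  out={3}∪out(1)={3,6}
  fail(13) 'bb': from fail(12)=0 chase 'b': 0 ⇒ 12;  out=∅∪out(12)=∅
  fail(15) 'cb': from fail(7)=0 chase 'b': 0 ⇒ 12;  out=∅∪out(12)=∅
  fail(3) 'acb': from fail(2)=7 chase 'b': 7 ⇒ 15;  out=∅∪out(15)=∅
  fail(9) 'cab': from fail(8)=1 chase 'b': 1→0 ⇒ 12;  out=∅∪out(12)=∅
  fail(14) 'bbb': from fail(13)=12 chase 'b': 12 ⇒ 13;  out={2}∪out(13)={2}
  fail(16) 'cbc': from fail(15)=12 chase 'c': 12→0 ⇒ 7;  out={4}∪out(7)={4}
  fail(4) 'acba': from fail(3)=15 chase 'a': 15→12→0 ⇒ 1;  out=∅∪out(1)={6}
  fail(10) 'caba': from fail(9)=12 chase 'a': 12→0 ⇒ 1;  out=∅∪out(1)={6}
  fail(17) 'cabb': from fail(9)=12 chase 'b': 12 ⇒ 13;  out=∅∪out(13)=∅
  fail(5) 'acbac': from fail(4)=1 chase 'c': 1 ⇒ 2;  out=∅∪out(2)=∅
  fail(11) 'cabac': from fail(10)=1 chase 'c': 1 ⇒ 2;  out={1}∪out(2)={1}
  fail(18) 'cabbb': from fail(17)=13 chase 'b': 13 ⇒ 14;  out={5}∪out(14)={2,5}
  fail(6) 'acbacb': from fail(5)=2 chase 'b': 2 ⇒ 3;  out={0}∪out(3)={0}

Scan:
[0] read 'c'  n0⇒n7
[1] read 'b'  n7⇒n15
[2] read 'b'  n15⇒n13 (fail-walked)
[3] read 'b'  n13⇒n14  emit P2@[1:3]
[4] read 'b'  n14⇒n14 (fail-walked)  emit P2@[2:4]
[5] read 'c'  n14⇒n7 (fail-walked)
[6] read 'a'  n7⇒n8  emit P3@[5:6],P6@[6:6]
[7] read 'b'  n8⇒n9
[8] read 'b'  n9⇒n17
[9] read 'b'  n17⇒n18  emit P2@[7:9],P5@[5:9]
[10] read 'c'  n18⇒n7 (fail-walked)
[11] read 'a'  n7⇒n8  emit P3@[10:11],P6@[11:11]
[12] read 'b'  n8⇒n9
[13] read 'b'  n9⇒n17
[14] read 'b'  n17⇒n18  emit P2@[12:14],P5@[10:14]
[15] read 'b'  n18⇒n14 (fail-walked)  emit P2@[13:15]
[16] read 'c'  n14⇒n7 (fail-walked)
[17] read 'c'  n7⇒n7 (fail-walked)
[18] read 'a'  n7⇒n8  emit P3@[17:18],P6@[18:18]
[19] read 'b'  n8⇒n9
[20] read 'b'  n9⇒n17
[21] read 'b'  n17⇒n18  emit P2@[19:21],P5@[17:21]
[22] read 'c'  n18⇒n7 (fail-walked)
[23] read 'c'  n7⇒n7 (fail-walked)
[24] read 'a'  n7⇒n8  emit P3@[23:24],P6@[24:24]
[25] read 'a'  n8⇒n1 (fail-walked)  emit P6@[25:25]
[26] read 'c'  n1⇒n2
[27] read 'b'  n2⇒n3
[28] read 'a'  n3⇒n4  emit P6@[28:28]
[29] read 'c'  n4⇒n5
[30] read 'b'  n5⇒n6  emit P0@[25:30]
[31] read 'b'  n6⇒n13 (fail-walked)
[32] read 'b'  n13⇒n14  emit P2@[30:32]
[33] read 'c'  n14⇒n7 (fail-walked)
[34] read 'c'  n7⇒n7 (fail-walked)
[35] read 'b'  n7⇒n15
[36] read 'c'  n15⇒n16  emit P4@[34:36]
[37] read 'c'  n16⇒n7 (fail-walked)
[38] read 'a'  n7⇒n8  emit P3@[37:38],P6@[38:38]
[39] read 'c'  n8⇒n2 (fail-walked)
[40] read 'b'  n2⇒n3
[41] read 'a'  n3⇒n4  emit P6@[41:41]
[42] read 'c'  n4⇒n5
[43] read 'b'  n5⇒n6  emit P0@[38:43]
[44] read 'b'  n6⇒n13 (fail-walked)
[45] read 'c'  n13⇒n7 (fail-walked)
[46] read 'c'  n7⇒n7 (fail-walked)
[47] read 'a'  n7⇒n8  emit P3@[46:47],P6@[47:47]
[48] read 'b'  n8⇒n9
[49] read 'a'  n9⇒n10  emit P6@[49:49]
[50] read 'c'  n10⇒n11  emit P1@[46:50]
[51] read 'c'  n11⇒n7 (fail-walked)
[52] read 'a'  n7⇒n8  emit P3@[51:52],P6@[52:52]
[53] read 'a'  n8⇒n1 (fail-walked)  emit P6@[53:53]
[54] read 'c'  n1⇒n2
[55] read 'c'  n2⇒n7 (fail-walked)
[56] read 'a'  n7⇒n8  emit P3@[55:56],P6@[56:56]
[57] read 'b'  n8⇒n9
[58] read 'a'  n9⇒n10  emit P6@[58:58]
[59] read 'c'  n10⇒n11  emit P1@[55:59]
[60] read 'b'  n11⇒n3 (fail-walked)
[61] read 'b'  n3⇒n13 (fail-walked)
[62] read 'b'  n13⇒n14  emit P2@[60:62]
[63] read 'b'  n14⇒n14 (fail-walked)  emit P2@[61:63]
[64] read 'a'  n14⇒n1 (fail-walked)  emit P6@[64:64]
[65] read 'a'  n1⇒n1 (fail-walked)  emit P6@[65:65]
[66] read 'c'  n1⇒n2
[67] read 'a'  n2⇒n8 (fail-walked)  emit P3@[66:67],P6@[67:67]
[68] read 'a'  n8⇒n1 (fail-walked)  emit P6@[68:68]
[69] read 'a'  n1⇒n1 (fail-walked)  emit P6@[69:69]
[70] read 'b'  n1⇒n12 (fail-walked)
[71] read 'a'  n12⇒n1 (fail-walked)  emit P6@[71:71]

Matches: [[3,2],[4,2],[6,3],[6,6],[9,2],[9,5],[11,3],[11,6],[14,2],[14,5],[15,2],[18,3],[18,6],[21,2],[21,5],[24,3],[24,6],[25,6],[28,6],[30,0],[32,2],[36,4],[38,3],[38,6],[41,6],[43,0],[47,3],[47,6],[49,6],[50,1],[52,3],[52,6],[53,6],[56,3],[56,6],[58,6],[59,1],[62,2],[63,2],[64,6],[65,6],[67,3],[67,6],[68,6],[69,6],[71,6]]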